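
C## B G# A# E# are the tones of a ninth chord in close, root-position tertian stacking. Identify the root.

A#

Stacking in thirds gives A# – C## – E# – G# – B, so A# is the root — A# dominant seventh flat nine.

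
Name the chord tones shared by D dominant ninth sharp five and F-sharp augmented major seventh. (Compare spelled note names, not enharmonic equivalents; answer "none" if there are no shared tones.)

F-sharp A-sharp

D dominant ninth sharp five = D, F-sharp, A-sharp, C, E.
F-sharp augmented major seventh = F-sharp, A-sharp, C-double-sharp, E-sharp.
Shared: F-sharp, A-sharp.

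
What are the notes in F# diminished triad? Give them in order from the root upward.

F#, A, C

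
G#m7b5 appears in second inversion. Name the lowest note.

D

G#m7b5 in root position is G#–B–D–F#.
Second inversion places the fifth in the bass, which is D.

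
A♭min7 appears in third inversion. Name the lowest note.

Gb

A♭min7 = Ab–Cb–Eb–Gb. Third inversion → seventh in the bass = Gb.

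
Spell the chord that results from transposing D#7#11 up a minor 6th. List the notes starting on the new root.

A minor 6th up from D# is B, so the new chord is B dominant seventh sharp eleven.
root → B
3rd (major 3rd) → D#
5th (perfect 5th) → F#
7th (minor 7th) → A
11th (augmented 11th) → E#

B – D# – F# – A – E#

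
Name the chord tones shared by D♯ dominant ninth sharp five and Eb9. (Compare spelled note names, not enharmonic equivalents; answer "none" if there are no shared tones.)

none

D♯ dominant ninth sharp five: D# F## A## C# E#
Eb9: Eb G Bb Db F
Common to both → none.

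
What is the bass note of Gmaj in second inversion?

Gmaj = G–B–D. Second inversion → fifth in the bass = D.

D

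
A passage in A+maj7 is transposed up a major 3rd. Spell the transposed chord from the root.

C#  E#  G##  B#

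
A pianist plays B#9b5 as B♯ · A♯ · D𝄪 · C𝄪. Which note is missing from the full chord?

F♯

B#9b5 = B♯, D𝄪, F♯, A♯, C𝄪. The voicing lacks the 5th (diminished 5th), F♯.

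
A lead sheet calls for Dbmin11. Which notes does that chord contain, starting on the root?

Db – Fb – Ab – Cb – Eb – Gb

Dbmin11 is a minor eleventh built on Db.
root → Db
3rd (minor 3rd) → Fb
5th (perfect 5th) → Ab
7th (minor 7th) → Cb
9th (major 9th) → Eb
11th (perfect 11th) → Gb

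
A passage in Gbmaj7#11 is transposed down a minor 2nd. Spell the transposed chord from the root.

A minor 2nd down from Gb is F, so the new chord is F major seventh sharp eleven.
- root: F
- major 3rd: A
- perfect 5th: C
- major 7th: E
- augmented 11th: B

F  A  C  E  B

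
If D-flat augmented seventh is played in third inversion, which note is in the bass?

Cb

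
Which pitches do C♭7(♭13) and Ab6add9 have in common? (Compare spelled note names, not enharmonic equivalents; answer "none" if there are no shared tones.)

Eb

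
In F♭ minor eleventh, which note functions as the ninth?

G♭

F♭ minor eleventh is built on F♭; its 9th is a major 9th above the root.
A second above F uses the letter G, and the major 9th above F♭ is G♭.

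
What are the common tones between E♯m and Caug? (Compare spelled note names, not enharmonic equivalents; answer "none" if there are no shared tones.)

G#

E♯m = E#, G#, B#.
Caug = C, E, G#.
Shared: G#.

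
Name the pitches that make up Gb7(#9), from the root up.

Gb7(#9) is a dominant seventh sharp nine built on Gb.
Gb — root
Bb — major 3rd
Db — perfect 5th
Fb — minor 7th
A — augmented 9th

Gb Bb Db Fb A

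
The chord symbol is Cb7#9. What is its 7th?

Root of Cb7#9 = Cb. The 7th is a minor 7th: Cb up a minor 7th → Bbb.

Bbb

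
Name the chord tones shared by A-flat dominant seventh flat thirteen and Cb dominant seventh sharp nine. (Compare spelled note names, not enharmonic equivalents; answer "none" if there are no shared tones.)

E-flat G-flat

A-flat dominant seventh flat thirteen = A-flat, C, E-flat, G-flat, F-flat.
Cb dominant seventh sharp nine = C-flat, E-flat, G-flat, B-double-flat, D.
Shared: E-flat, G-flat.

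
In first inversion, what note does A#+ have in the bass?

A#+ in root position is A#–C##–E##.
First inversion places the third in the bass, which is C##.

C##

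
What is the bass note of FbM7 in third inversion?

FbM7 = Fb–Ab–Cb–Eb. Third inversion → seventh in the bass = Eb.

Eb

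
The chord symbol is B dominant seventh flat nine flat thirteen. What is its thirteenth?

G

Root of B dominant seventh flat nine flat thirteen = B. The 13th is a minor 13th: B up a minor 13th → G.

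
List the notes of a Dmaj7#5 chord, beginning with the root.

Root D, quality augmented major seventh:
D — root
F# — major 3rd
A# — augmented 5th
C# — major 7th

D – F# – A# – C#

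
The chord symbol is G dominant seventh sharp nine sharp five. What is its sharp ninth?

Root of G dominant seventh sharp nine sharp five = G. The 9th is an augmented 9th: G up an augmented 9th → A♯.

A♯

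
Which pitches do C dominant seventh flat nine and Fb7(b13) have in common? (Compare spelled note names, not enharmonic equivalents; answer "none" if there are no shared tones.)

C dominant seventh flat nine: C E G B♭ D♭
Fb7(b13): F♭ A♭ C♭ E𝄫 D𝄫
Common to both → none.

none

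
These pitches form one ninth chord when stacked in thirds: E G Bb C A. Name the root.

A

Arranged so that each adjacent pair is a third by letter name: A – C – E – G – Bb.
The bottom of that stack, A, is the root (this is A minor seventh flat nine).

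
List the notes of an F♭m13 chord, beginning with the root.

F♭m13 is a minor thirteenth built on F♭.
Root: F♭
Minor 3rd (3rd): A𝄫
Perfect 5th (5th): C♭
Minor 7th (7th): E𝄫
Major 9th (9th): G♭
Perfect 11th (11th): B𝄫
Major 13th (13th): D♭

F♭  A𝄫  C♭  E𝄫  G♭  B𝄫  D♭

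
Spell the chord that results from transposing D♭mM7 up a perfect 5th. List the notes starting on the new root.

Ab – Cb – Eb – G

A perfect 5th up from Db is Ab, so the new chord is Ab minor-major seventh.
Ab — root
Cb — minor 3rd
Eb — perfect 5th
G — major 7th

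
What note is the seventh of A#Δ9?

G##

A#Δ9 is built on A#; its 7th is a major 7th above the root.
A seventh above A uses the letter G, and the major 7th above A# is G##.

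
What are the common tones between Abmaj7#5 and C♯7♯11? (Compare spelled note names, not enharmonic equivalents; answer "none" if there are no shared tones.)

Abmaj7#5 = Ab, C, E, G.
C♯7♯11 = C#, E#, G#, B, F##.
Shared: none.

none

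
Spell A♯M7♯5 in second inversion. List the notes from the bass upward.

E## G## A# C##

In root position, A♯M7♯5 is A#–C##–E##–G##.
Second inversion puts the fifth (E##) in the bass.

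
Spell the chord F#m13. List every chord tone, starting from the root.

F#m13: minor thirteenth on F#.
root → F#
3rd (minor 3rd) → A
5th (perfect 5th) → C#
7th (minor 7th) → E
9th (major 9th) → G#
11th (perfect 11th) → B
13th (major 13th) → D#

F#  A  C#  E  G#  B  D#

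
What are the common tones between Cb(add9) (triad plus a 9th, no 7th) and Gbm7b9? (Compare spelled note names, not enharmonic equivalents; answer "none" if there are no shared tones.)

Gb – Db

Cb(add9) = Cb, Eb, Gb, Db.
Gbm7b9 = Gb, Bbb, Db, Fb, Abb.
Shared: Gb, Db.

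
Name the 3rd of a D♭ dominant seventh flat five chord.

D♭ dominant seventh flat five is built on Db; its 3rd is a major 3rd above the root.
A third above D uses the letter F, and the major 3rd above Db is F.

F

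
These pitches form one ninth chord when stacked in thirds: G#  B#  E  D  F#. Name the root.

E

Arranged so that each adjacent pair is a third by letter name: E – G# – B# – D – F#.
The bottom of that stack, E, is the root (this is E dominant ninth sharp five).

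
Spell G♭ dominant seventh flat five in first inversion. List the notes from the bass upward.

Bb – Dbb – Fb – Gb

In root position, G♭ dominant seventh flat five is Gb–Bb–Dbb–Fb.
First inversion puts the third (Bb) in the bass.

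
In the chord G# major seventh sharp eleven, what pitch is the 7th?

Root of G# major seventh sharp eleven = G-sharp. The 7th is a major 7th: G-sharp up a major 7th → F-double-sharp.

F-double-sharp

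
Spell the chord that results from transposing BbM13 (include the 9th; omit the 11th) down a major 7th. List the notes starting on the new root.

A major 7th down from Bb is Cb, so the new chord is Cb major thirteenth.
root → Cb
3rd (major 3rd) → Eb
5th (perfect 5th) → Gb
7th (major 7th) → Bb
9th (major 9th) → Db
13th (major 13th) → Ab

Cb, Eb, Gb, Bb, Db, Ab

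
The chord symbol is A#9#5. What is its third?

C##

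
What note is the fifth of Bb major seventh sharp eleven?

F

Root of Bb major seventh sharp eleven = Bb. The 5th is a perfect 5th: Bb up a perfect 5th → F.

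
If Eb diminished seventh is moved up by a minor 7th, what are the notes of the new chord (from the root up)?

Db, Fb, Abb, Cbb

Eb up a minor 7th → Db. New chord: Db diminished seventh.
Root: Db
Minor 3rd (3rd): Fb
Diminished 5th (5th): Abb
Diminished 7th (7th): Cbb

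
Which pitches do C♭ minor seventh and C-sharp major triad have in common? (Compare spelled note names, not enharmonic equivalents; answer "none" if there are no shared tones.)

none

C♭ minor seventh = C-flat, E-double-flat, G-flat, B-double-flat.
C-sharp major triad = C-sharp, E-sharp, G-sharp.
Shared: none.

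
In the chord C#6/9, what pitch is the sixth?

C#6/9 is built on C#; its 6th is a major 6th above the root.
A sixth above C uses the letter A, and the major 6th above C# is A#.

A#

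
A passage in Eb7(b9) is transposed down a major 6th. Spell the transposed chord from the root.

Transposed root: E♭ → G♭ (major 6th down). So we spell G♭ dominant seventh flat nine:
- root: G♭
- major 3rd: B♭
- perfect 5th: D♭
- minor 7th: F♭
- minor 9th: A𝄫

G♭, B♭, D♭, F♭, A𝄫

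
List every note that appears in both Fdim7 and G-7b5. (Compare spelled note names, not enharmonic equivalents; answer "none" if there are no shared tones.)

F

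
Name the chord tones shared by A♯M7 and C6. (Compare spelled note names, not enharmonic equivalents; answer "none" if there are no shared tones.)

none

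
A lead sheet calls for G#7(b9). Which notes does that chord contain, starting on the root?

G#, B#, D#, F#, A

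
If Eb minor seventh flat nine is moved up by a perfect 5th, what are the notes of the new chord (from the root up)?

Bb Db F Ab Cb

Transposed root: Eb → Bb (perfect 5th up). So we spell Bb minor seventh flat nine:
Bb — root
Db — minor 3rd
F — perfect 5th
Ab — minor 7th
Cb — minor 9th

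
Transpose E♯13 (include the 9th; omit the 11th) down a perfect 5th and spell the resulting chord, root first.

A#, C##, E#, G#, B#, F##

A perfect 5th down from E# is A#, so the new chord is A# dominant thirteenth.
- root: A#
- major 3rd: C##
- perfect 5th: E#
- minor 7th: G#
- major 9th: B#
- major 13th: F##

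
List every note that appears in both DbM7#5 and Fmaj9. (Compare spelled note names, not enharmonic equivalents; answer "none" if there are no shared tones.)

DbM7#5 = D♭, F, A, C.
Fmaj9 = F, A, C, E, G.
Shared: F, A, C.

F, A, C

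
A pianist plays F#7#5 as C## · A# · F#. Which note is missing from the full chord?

E

The full F#7#5 chord is F#, A#, C##, E.
Comparing with the voicing, the minor 7th (7th) — E — is absent.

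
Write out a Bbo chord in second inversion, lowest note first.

In root position, Bbo is Bb–Db–Fb.
Second inversion puts the fifth (Fb) in the bass.

Fb  Bb  Db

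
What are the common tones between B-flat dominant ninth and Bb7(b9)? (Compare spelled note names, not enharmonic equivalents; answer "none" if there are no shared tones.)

Bb, D, F, Ab

B-flat dominant ninth = Bb, D, F, Ab, C.
Bb7(b9) = Bb, D, F, Ab, Cb.
Shared: Bb, D, F, Ab.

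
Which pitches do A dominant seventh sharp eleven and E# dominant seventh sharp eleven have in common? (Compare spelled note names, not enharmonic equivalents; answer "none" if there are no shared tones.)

A dominant seventh sharp eleven = A, C-sharp, E, G, D-sharp.
E# dominant seventh sharp eleven = E-sharp, G-double-sharp, B-sharp, D-sharp, A-double-sharp.
Shared: D-sharp.

D-sharp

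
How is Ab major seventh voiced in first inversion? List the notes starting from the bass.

C, Eb, G, Ab

In root position, Ab major seventh is Ab–C–Eb–G.
First inversion puts the third (C) in the bass.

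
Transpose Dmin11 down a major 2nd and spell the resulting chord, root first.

C, Eb, G, Bb, D, F

A major 2nd down from D is C, so the new chord is C minor eleventh.
C — root
Eb — minor 3rd
G — perfect 5th
Bb — minor 7th
D — major 9th
F — perfect 11th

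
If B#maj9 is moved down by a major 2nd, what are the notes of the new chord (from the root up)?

A#, C##, E#, G##, B#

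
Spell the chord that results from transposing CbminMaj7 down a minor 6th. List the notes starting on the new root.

Transposed root: Cb → Eb (minor 6th down). So we spell Eb minor-major seventh:
- root: Eb
- minor 3rd: Gb
- perfect 5th: Bb
- major 7th: D

Eb  Gb  Bb  D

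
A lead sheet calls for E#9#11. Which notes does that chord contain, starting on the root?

E#9#11 is a dominant ninth sharp eleven built on E#.
Root: E#
Major 3rd (3rd): G##
Perfect 5th (5th): B#
Minor 7th (7th): D#
Major 9th (9th): F##
Augmented 11th (11th): A##

E#  G##  B#  D#  F##  A##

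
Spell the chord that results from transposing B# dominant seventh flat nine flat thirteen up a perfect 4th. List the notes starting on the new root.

Transposed root: B-sharp → E-sharp (perfect 4th up). So we spell E-sharp dominant seventh flat nine flat thirteen:
E-sharp — root
G-double-sharp — major 3rd
B-sharp — perfect 5th
D-sharp — minor 7th
F-sharp — minor 9th
C-sharp — minor 13th

E-sharp G-double-sharp B-sharp D-sharp F-sharp C-sharp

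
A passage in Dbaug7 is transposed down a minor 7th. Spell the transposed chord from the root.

Eb G B Db

A minor 7th down from Db is Eb, so the new chord is Eb augmented seventh.
root → Eb
3rd (major 3rd) → G
5th (augmented 5th) → B
7th (minor 7th) → Db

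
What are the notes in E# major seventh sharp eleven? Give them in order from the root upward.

E#  G##  B#  D##  A##

E# major seventh sharp eleven is a major seventh sharp eleven built on E#.
root → E#
3rd (major 3rd) → G##
5th (perfect 5th) → B#
7th (major 7th) → D##
11th (augmented 11th) → A##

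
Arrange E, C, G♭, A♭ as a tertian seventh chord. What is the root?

Stacking in thirds gives A♭ – C – E – G♭, so A♭ is the root — A♭ augmented seventh.

A♭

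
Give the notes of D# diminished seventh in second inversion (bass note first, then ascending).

A – C – D-sharp – F-sharp

In root position, D# diminished seventh is D-sharp–F-sharp–A–C.
Second inversion puts the fifth (A) in the bass.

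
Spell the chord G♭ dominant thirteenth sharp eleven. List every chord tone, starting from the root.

G♭ dominant thirteenth sharp eleven: dominant thirteenth sharp eleven on G-flat.
- root: G-flat
- major 3rd: B-flat
- perfect 5th: D-flat
- minor 7th: F-flat
- major 9th: A-flat
- augmented 11th: C
- major 13th: E-flat

G-flat  B-flat  D-flat  F-flat  A-flat  C  E-flat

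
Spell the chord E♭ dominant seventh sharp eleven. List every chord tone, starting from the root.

E-flat G B-flat D-flat A

Root E-flat, quality dominant seventh sharp eleven:
- root: E-flat
- major 3rd: G
- perfect 5th: B-flat
- minor 7th: D-flat
- augmented 11th: A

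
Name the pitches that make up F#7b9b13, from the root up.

F#, A#, C#, E, G, D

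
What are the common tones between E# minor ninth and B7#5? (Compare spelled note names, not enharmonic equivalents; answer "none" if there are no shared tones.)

D#, F##

E# minor ninth: E# G# B# D# F##
B7#5: B D# F## A
Common to both → D#, F##.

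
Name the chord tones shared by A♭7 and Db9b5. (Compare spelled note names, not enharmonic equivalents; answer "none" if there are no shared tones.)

Eb

A♭7 = Ab, C, Eb, Gb.
Db9b5 = Db, F, Abb, Cb, Eb.
Shared: Eb.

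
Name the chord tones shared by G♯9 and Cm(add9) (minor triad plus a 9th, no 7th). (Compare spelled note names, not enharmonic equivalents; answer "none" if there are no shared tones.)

none

G♯9 = G♯, B♯, D♯, F♯, A♯.
Cm(add9) = C, E♭, G, D.
Shared: none.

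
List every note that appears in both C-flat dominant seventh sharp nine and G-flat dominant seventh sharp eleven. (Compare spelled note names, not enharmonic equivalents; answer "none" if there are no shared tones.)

C-flat dominant seventh sharp nine = C-flat, E-flat, G-flat, B-double-flat, D.
G-flat dominant seventh sharp eleven = G-flat, B-flat, D-flat, F-flat, C.
Shared: G-flat.

G-flat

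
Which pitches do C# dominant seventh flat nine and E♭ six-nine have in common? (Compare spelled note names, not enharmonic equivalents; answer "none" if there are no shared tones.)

none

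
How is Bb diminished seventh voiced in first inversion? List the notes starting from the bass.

Db Fb Abb Bb

Bb diminished seventh = Bb–Db–Fb–Abb; first inversion → third (Db) lowest.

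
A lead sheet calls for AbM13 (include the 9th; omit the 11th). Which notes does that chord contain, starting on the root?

Ab – C – Eb – G – Bb – F

AbM13 is a major thirteenth built on Ab.
Root: Ab
Major 3rd (3rd): C
Perfect 5th (5th): Eb
Major 7th (7th): G
Major 9th (9th): Bb
Major 13th (13th): F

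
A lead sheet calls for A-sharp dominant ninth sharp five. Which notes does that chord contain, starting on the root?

A-sharp, C-double-sharp, E-double-sharp, G-sharp, B-sharp

A-sharp dominant ninth sharp five: dominant ninth sharp five on A-sharp.
Root: A-sharp
Major 3rd (3rd): C-double-sharp
Augmented 5th (5th): E-double-sharp
Minor 7th (7th): G-sharp
Major 9th (9th): B-sharp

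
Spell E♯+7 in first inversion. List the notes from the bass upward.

E♯+7 = E#–G##–B##–D#; first inversion → third (G##) lowest.

G##, B##, D#, E#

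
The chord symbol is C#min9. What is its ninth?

C#min9 is built on C#; its 9th is a major 9th above the root.
A second above C uses the letter D, and the major 9th above C# is D#.

D#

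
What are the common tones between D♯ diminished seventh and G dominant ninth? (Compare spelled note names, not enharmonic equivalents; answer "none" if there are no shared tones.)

A

D♯ diminished seventh = D-sharp, F-sharp, A, C.
G dominant ninth = G, B, D, F, A.
Shared: A.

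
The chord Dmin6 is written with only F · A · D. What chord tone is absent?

B

Dmin6 = D, F, A, B. The voicing lacks the 6th (major 6th), B.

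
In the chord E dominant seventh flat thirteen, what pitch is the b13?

Root of E dominant seventh flat thirteen = E. The 13th is a minor 13th: E up a minor 13th → C.

C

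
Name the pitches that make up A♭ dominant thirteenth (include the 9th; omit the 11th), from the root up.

Root Ab, quality dominant thirteenth:
Ab — root
C — major 3rd
Eb — perfect 5th
Gb — minor 7th
Bb — major 9th
F — major 13th

Ab C Eb Gb Bb F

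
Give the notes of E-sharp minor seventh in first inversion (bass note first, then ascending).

G# – B# – D# – E#

E-sharp minor seventh = E#–G#–B#–D#; first inversion → third (G#) lowest.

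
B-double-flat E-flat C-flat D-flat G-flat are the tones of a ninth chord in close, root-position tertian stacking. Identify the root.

Arranged so that each adjacent pair is a third by letter name: C-flat – E-flat – G-flat – B-double-flat – D-flat.
The bottom of that stack, C-flat, is the root (this is C-flat dominant ninth).

C-flat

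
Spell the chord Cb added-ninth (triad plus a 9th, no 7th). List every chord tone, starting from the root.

C-flat – E-flat – G-flat – D-flat

Root C-flat, quality added-ninth:
- root: C-flat
- major 3rd: E-flat
- perfect 5th: G-flat
- major 9th: D-flat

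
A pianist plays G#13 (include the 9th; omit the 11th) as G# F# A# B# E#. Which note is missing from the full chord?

D#

G#13 = G#, B#, D#, F#, A#, E#. The voicing lacks the 5th (perfect 5th), D#.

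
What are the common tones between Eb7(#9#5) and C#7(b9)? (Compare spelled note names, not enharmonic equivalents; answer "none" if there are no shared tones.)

B

Eb7(#9#5) = Eb, G, B, Db, F#.
C#7(b9) = C#, E#, G#, B, D.
Shared: B.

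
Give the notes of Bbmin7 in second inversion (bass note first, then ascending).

Bbmin7 = Bb–Db–F–Ab; second inversion → fifth (F) lowest.

F  Ab  Bb  Db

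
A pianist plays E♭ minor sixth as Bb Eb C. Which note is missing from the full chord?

Gb

The full E♭ minor sixth chord is Eb, Gb, Bb, C.
Comparing with the voicing, the minor 3rd (3rd) — Gb — is absent.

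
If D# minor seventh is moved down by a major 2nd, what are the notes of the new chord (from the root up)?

A major 2nd down from D♯ is C♯, so the new chord is C♯ minor seventh.
- root: C♯
- minor 3rd: E
- perfect 5th: G♯
- minor 7th: B

C♯  E  G♯  B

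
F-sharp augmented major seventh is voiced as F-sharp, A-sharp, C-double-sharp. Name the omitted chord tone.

E-sharp

F-sharp augmented major seventh = F-sharp, A-sharp, C-double-sharp, E-sharp. The voicing lacks the 7th (major 7th), E-sharp.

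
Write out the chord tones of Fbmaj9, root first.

Fbmaj9 is a major ninth built on Fb.
- root: Fb
- major 3rd: Ab
- perfect 5th: Cb
- major 7th: Eb
- major 9th: Gb

Fb, Ab, Cb, Eb, Gb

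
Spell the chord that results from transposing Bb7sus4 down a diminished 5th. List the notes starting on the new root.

Transposed root: B♭ → E (diminished 5th down). So we spell E dominant seventh suspended fourth:
Root: E
Perfect 4th (4th): A
Perfect 5th (5th): B
Minor 7th (7th): D

E  A  B  D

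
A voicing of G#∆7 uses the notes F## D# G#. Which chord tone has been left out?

The full G#∆7 chord is G#, B#, D#, F##.
Comparing with the voicing, the major 3rd (3rd) — B# — is absent.

B#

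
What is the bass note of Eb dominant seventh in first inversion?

Eb dominant seventh in root position is E♭–G–B♭–D♭.
First inversion places the third in the bass, which is G.

G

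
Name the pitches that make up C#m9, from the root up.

C#, E, G#, B, D#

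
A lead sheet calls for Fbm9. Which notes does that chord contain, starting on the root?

Fb, Abb, Cb, Ebb, Gb

Root Fb, quality minor ninth:
root → Fb
3rd (minor 3rd) → Abb
5th (perfect 5th) → Cb
7th (minor 7th) → Ebb
9th (major 9th) → Gb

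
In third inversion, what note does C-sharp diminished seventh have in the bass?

Bb

C-sharp diminished seventh = C#–E–G–Bb. Third inversion → seventh in the bass = Bb.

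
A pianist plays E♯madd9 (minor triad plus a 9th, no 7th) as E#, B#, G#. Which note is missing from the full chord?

F##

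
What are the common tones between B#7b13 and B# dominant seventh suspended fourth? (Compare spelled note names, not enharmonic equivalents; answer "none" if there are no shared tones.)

B#, F##, A#

B#7b13: B# D## F## A# G#
B# dominant seventh suspended fourth: B# E# F## A#
Common to both → B#, F##, A#.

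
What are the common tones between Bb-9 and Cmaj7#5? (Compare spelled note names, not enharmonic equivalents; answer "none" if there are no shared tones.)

Bb-9: Bb Db F Ab C
Cmaj7#5: C E G# B
Common to both → C.

C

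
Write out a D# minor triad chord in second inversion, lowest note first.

In root position, D# minor triad is D♯–F♯–A♯.
Second inversion puts the fifth (A♯) in the bass.

A♯ D♯ F♯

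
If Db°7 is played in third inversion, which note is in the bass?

Cbb

Db°7 in root position is Db–Fb–Abb–Cbb.
Third inversion places the seventh in the bass, which is Cbb.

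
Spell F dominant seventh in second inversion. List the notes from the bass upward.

C, E-flat, F, A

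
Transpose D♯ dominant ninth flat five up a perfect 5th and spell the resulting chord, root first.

A perfect 5th up from D♯ is A♯, so the new chord is A♯ dominant ninth flat five.
A♯ — root
C𝄪 — major 3rd
E — diminished 5th
G♯ — minor 7th
B♯ — major 9th

A♯, C𝄪, E, G♯, B♯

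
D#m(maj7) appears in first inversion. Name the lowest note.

D#m(maj7) in root position is D#–F#–A#–C##.
First inversion places the third in the bass, which is F#.

F#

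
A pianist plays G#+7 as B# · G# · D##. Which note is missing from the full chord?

F#

G#+7 = G#, B#, D##, F#. The voicing lacks the 7th (minor 7th), F#.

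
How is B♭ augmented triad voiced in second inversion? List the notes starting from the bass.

F-sharp, B-flat, D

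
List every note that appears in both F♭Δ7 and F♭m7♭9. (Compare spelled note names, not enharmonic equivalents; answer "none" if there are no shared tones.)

Fb, Cb

F♭Δ7: Fb Ab Cb Eb
F♭m7♭9: Fb Abb Cb Ebb Gbb
Common to both → Fb, Cb.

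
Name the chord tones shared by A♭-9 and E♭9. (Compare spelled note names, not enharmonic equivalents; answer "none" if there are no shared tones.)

Eb  Bb

A♭-9 = Ab, Cb, Eb, Gb, Bb.
E♭9 = Eb, G, Bb, Db, F.
Shared: Eb, Bb.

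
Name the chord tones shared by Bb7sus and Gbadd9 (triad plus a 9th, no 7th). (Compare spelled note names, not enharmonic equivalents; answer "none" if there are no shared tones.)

Bb7sus: Bb Eb F Ab
Gbadd9: Gb Bb Db Ab
Common to both → Bb, Ab.

Bb Ab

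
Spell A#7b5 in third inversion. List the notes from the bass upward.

G# A# C## E

A#7b5 = A#–C##–E–G#; third inversion → seventh (G#) lowest.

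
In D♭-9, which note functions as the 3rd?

D♭-9 is built on D♭; its 3rd is a minor 3rd above the root.
A third above D uses the letter F, and the minor 3rd above D♭ is F♭.

F♭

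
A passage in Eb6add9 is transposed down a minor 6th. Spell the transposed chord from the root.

G, B, D, E, A

A minor 6th down from Eb is G, so the new chord is G six-nine.
- root: G
- major 3rd: B
- perfect 5th: D
- major 6th: E
- major 9th: A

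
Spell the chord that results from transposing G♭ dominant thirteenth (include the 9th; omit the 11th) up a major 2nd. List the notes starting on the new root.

A-flat  C  E-flat  G-flat  B-flat  F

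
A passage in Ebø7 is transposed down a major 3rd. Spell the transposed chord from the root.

Cb, Ebb, Gbb, Bbb

A major 3rd down from Eb is Cb, so the new chord is Cb half-diminished seventh.
Root: Cb
Minor 3rd (3rd): Ebb
Diminished 5th (5th): Gbb
Minor 7th (7th): Bbb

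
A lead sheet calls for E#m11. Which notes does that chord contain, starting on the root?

E♯, G♯, B♯, D♯, F𝄪, A♯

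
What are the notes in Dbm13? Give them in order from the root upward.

Dbm13 is a minor thirteenth built on D♭.
Root: D♭
Minor 3rd (3rd): F♭
Perfect 5th (5th): A♭
Minor 7th (7th): C♭
Major 9th (9th): E♭
Perfect 11th (11th): G♭
Major 13th (13th): B♭

D♭  F♭  A♭  C♭  E♭  G♭  B♭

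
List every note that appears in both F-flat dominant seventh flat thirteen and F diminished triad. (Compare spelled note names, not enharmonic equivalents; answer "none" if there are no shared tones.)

Ab, Cb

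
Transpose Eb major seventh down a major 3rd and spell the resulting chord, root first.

Cb, Eb, Gb, Bb

A major 3rd down from Eb is Cb, so the new chord is Cb major seventh.
Root: Cb
Major 3rd (3rd): Eb
Perfect 5th (5th): Gb
Major 7th (7th): Bb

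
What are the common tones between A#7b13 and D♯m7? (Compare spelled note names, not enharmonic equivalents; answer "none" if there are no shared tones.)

A♯ F♯

A#7b13: A♯ C𝄪 E♯ G♯ F♯
D♯m7: D♯ F♯ A♯ C♯
Common to both → A♯, F♯.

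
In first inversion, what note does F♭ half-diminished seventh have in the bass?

F♭ half-diminished seventh in root position is Fb–Abb–Cbb–Ebb.
First inversion places the third in the bass, which is Abb.

Abb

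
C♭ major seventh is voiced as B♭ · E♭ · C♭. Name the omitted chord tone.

G♭

The full C♭ major seventh chord is C♭, E♭, G♭, B♭.
Comparing with the voicing, the perfect 5th (5th) — G♭ — is absent.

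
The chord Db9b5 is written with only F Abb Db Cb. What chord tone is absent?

Eb

Db9b5 = Db, F, Abb, Cb, Eb. The voicing lacks the 9th (major 9th), Eb.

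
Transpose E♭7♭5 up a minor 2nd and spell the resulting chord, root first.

E♭ up a minor 2nd → F♭. New chord: F♭ dominant seventh flat five.
root → F♭
3rd (major 3rd) → A♭
5th (diminished 5th) → C𝄫
7th (minor 7th) → E𝄫

F♭, A♭, C𝄫, E𝄫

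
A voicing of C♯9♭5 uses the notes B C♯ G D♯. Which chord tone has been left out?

E♯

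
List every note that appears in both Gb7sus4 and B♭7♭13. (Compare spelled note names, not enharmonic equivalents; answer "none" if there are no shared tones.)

Gb

Gb7sus4: Gb Cb Db Fb
B♭7♭13: Bb D F Ab Gb
Common to both → Gb.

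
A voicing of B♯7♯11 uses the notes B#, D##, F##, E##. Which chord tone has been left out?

A#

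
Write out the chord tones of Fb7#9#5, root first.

Fb, Ab, C, Ebb, G

Fb7#9#5 is a dominant seventh sharp nine sharp five built on Fb.
root → Fb
3rd (major 3rd) → Ab
5th (augmented 5th) → C
7th (minor 7th) → Ebb
9th (augmented 9th) → G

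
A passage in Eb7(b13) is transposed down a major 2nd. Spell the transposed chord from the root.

A major 2nd down from Eb is Db, so the new chord is Db dominant seventh flat thirteen.
Root: Db
Major 3rd (3rd): F
Perfect 5th (5th): Ab
Minor 7th (7th): Cb
Minor 13th (13th): Bbb

Db F Ab Cb Bbb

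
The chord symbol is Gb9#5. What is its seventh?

Fb

Gb9#5 is built on Gb; its 7th is a minor 7th above the root.
A seventh above G uses the letter F, and the minor 7th above Gb is Fb.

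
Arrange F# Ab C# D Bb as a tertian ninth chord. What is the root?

Bb

Stacking in thirds gives Bb – D – F# – Ab – C#, so Bb is the root — Bb dominant seventh sharp nine sharp five.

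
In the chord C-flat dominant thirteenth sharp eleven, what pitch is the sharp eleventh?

F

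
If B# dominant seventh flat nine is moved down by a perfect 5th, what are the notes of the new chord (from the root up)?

A perfect 5th down from B-sharp is E-sharp, so the new chord is E-sharp dominant seventh flat nine.
E-sharp — root
G-double-sharp — major 3rd
B-sharp — perfect 5th
D-sharp — minor 7th
F-sharp — minor 9th

E-sharp – G-double-sharp – B-sharp – D-sharp – F-sharp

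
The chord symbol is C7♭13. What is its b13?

C7♭13 is built on C; its 13th is a minor 13th above the root.
A sixth above C uses the letter A, and the minor 13th above C is A♭.

A♭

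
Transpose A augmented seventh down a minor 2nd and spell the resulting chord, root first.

Transposed root: A → G-sharp (minor 2nd down). So we spell G-sharp augmented seventh:
- root: G-sharp
- major 3rd: B-sharp
- augmented 5th: D-double-sharp
- minor 7th: F-sharp

G-sharp  B-sharp  D-double-sharp  F-sharp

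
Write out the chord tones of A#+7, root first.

A#+7 is an augmented seventh built on A#.
- root: A#
- major 3rd: C##
- augmented 5th: E##
- minor 7th: G#

A#, C##, E##, G#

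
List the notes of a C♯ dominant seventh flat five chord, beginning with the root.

C-sharp – E-sharp – G – B

C♯ dominant seventh flat five is a dominant seventh flat five built on C-sharp.
Root: C-sharp
Major 3rd (3rd): E-sharp
Diminished 5th (5th): G
Minor 7th (7th): B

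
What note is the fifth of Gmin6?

D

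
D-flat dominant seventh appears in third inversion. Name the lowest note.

D-flat dominant seventh in root position is Db–F–Ab–Cb.
Third inversion places the seventh in the bass, which is Cb.

Cb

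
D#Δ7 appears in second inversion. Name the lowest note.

A♯

D#Δ7 in root position is D♯–F𝄪–A♯–C𝄪.
Second inversion places the fifth in the bass, which is A♯.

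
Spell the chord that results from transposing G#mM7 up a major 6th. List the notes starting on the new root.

E#, G#, B#, D##

A major 6th up from G# is E#, so the new chord is E# minor-major seventh.
Root: E#
Minor 3rd (3rd): G#
Perfect 5th (5th): B#
Major 7th (7th): D##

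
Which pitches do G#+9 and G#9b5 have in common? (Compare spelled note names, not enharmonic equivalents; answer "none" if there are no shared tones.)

G#, B#, F#, A#

G#+9 = G#, B#, D##, F#, A#.
G#9b5 = G#, B#, D, F#, A#.
Shared: G#, B#, F#, A#.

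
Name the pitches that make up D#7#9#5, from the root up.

D#7#9#5 is a dominant seventh sharp nine sharp five built on D♯.
root → D♯
3rd (major 3rd) → F𝄪
5th (augmented 5th) → A𝄪
7th (minor 7th) → C♯
9th (augmented 9th) → E𝄪

D♯ F𝄪 A𝄪 C♯ E𝄪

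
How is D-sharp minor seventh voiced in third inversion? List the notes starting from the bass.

D-sharp minor seventh = D-sharp–F-sharp–A-sharp–C-sharp; third inversion → seventh (C-sharp) lowest.

C-sharp, D-sharp, F-sharp, A-sharp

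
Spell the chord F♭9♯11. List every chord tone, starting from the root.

Fb Ab Cb Ebb Gb Bb

F♭9♯11: dominant ninth sharp eleven on Fb.
Fb — root
Ab — major 3rd
Cb — perfect 5th
Ebb — minor 7th
Gb — major 9th
Bb — augmented 11th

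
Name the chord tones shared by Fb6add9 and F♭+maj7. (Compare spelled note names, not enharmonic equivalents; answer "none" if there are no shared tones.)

Fb6add9 = F♭, A♭, C♭, D♭, G♭.
F♭+maj7 = F♭, A♭, C, E♭.
Shared: F♭, A♭.

F♭, A♭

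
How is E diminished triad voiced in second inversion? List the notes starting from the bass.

B-flat – E – G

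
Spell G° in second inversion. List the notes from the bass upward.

Db  G  Bb

G° = G–Bb–Db; second inversion → fifth (Db) lowest.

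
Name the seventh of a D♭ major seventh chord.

Root of D♭ major seventh = D-flat. The 7th is a major 7th: D-flat up a major 7th → C.

C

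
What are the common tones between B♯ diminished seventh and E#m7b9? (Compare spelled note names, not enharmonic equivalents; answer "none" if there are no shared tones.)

B♯ diminished seventh = B#, D#, F#, A.
E#m7b9 = E#, G#, B#, D#, F#.
Shared: B#, D#, F#.

B# – D# – F#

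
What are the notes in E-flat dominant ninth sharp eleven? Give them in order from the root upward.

E-flat, G, B-flat, D-flat, F, A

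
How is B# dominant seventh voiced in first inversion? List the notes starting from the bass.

In root position, B# dominant seventh is B♯–D𝄪–F𝄪–A♯.
First inversion puts the third (D𝄪) in the bass.

D𝄪 F𝄪 A♯ B♯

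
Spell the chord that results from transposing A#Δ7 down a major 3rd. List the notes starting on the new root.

F♯ – A♯ – C♯ – E♯

Transposed root: A♯ → F♯ (major 3rd down). So we spell F♯ major seventh:
root → F♯
3rd (major 3rd) → A♯
5th (perfect 5th) → C♯
7th (major 7th) → E♯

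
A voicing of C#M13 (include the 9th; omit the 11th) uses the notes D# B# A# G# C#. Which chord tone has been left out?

E#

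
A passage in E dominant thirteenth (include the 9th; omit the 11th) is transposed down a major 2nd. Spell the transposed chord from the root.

D  F♯  A  C  E  B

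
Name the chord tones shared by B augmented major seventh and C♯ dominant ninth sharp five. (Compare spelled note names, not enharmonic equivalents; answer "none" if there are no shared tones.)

B D-sharp

B augmented major seventh: B D-sharp F-double-sharp A-sharp
C♯ dominant ninth sharp five: C-sharp E-sharp G-double-sharp B D-sharp
Common to both → B, D-sharp.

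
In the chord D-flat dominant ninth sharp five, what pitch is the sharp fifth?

A

Root of D-flat dominant ninth sharp five = Db. The 5th is an augmented 5th: Db up an augmented 5th → A.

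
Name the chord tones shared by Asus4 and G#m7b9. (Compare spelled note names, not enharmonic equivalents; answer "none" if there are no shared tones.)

A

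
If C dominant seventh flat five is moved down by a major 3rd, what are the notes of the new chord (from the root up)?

Transposed root: C → Ab (major 3rd down). So we spell Ab dominant seventh flat five:
Root: Ab
Major 3rd (3rd): C
Diminished 5th (5th): Ebb
Minor 7th (7th): Gb

Ab – C – Ebb – Gb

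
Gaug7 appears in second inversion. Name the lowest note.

D#

Gaug7 = G–B–D#–F. Second inversion → fifth in the bass = D#.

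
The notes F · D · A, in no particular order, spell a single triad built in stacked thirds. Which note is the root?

D

Stacking in thirds gives D – F – A, so D is the root — D minor triad.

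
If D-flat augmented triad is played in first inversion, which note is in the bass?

D-flat augmented triad in root position is D-flat–F–A.
First inversion places the third in the bass, which is F.

F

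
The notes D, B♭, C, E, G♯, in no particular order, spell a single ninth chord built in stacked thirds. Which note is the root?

C

Stacking in thirds gives C – E – G♯ – B♭ – D, so C is the root — C dominant ninth sharp five.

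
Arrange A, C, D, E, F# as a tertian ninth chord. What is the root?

D

Stacking in thirds gives D – F# – A – C – E, so D is the root — D dominant ninth.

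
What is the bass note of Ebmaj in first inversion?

G

Ebmaj in root position is Eb–G–Bb.
First inversion places the third in the bass, which is G.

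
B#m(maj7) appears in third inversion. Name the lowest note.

B#m(maj7) in root position is B#–D#–F##–A##.
Third inversion places the seventh in the bass, which is A##.

A##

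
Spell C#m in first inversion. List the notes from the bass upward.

E, G#, C#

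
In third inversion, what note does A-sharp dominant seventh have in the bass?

A-sharp dominant seventh = A♯–C𝄪–E♯–G♯. Third inversion → seventh in the bass = G♯.

G♯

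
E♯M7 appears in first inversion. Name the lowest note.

G##

E♯M7 = E#–G##–B#–D##. First inversion → third in the bass = G##.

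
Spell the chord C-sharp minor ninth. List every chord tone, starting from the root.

C-sharp minor ninth: minor ninth on C-sharp.
- root: C-sharp
- minor 3rd: E
- perfect 5th: G-sharp
- minor 7th: B
- major 9th: D-sharp

C-sharp  E  G-sharp  B  D-sharp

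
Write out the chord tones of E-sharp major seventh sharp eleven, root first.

E-sharp  G-double-sharp  B-sharp  D-double-sharp  A-double-sharp

E-sharp major seventh sharp eleven: major seventh sharp eleven on E-sharp.
Root: E-sharp
Major 3rd (3rd): G-double-sharp
Perfect 5th (5th): B-sharp
Major 7th (7th): D-double-sharp
Augmented 11th (11th): A-double-sharp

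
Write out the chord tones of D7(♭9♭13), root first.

D  F#  A  C  Eb  Bb

Root D, quality dominant seventh flat nine flat thirteen:
D — root
F# — major 3rd
A — perfect 5th
C — minor 7th
Eb — minor 9th
Bb — minor 13th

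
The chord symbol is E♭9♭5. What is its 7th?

E♭9♭5 is built on Eb; its 7th is a minor 7th above the root.
A seventh above E uses the letter D, and the minor 7th above Eb is Db.

Db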